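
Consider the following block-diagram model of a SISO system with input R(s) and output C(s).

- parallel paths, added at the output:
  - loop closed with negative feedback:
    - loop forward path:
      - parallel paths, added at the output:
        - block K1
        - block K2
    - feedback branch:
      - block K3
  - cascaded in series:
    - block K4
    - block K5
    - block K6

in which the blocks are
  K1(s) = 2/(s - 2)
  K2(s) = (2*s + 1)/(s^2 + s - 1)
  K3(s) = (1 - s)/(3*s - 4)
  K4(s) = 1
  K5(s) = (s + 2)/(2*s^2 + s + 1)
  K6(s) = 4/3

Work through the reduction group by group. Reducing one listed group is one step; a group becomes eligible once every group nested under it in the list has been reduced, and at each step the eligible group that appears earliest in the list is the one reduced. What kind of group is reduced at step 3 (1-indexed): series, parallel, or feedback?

Step 1. parallel reduction of K1, K2
Step 2. feedback reduction of (K1+K2), K3
Step 3. combine K4, K5, K6 in series
Step 4. combine [(K1+K2)/(1+(K1+K2)*K3)], (K4*K5*K6) in parallel
At step 3 the group reduced is series.

Final answer: series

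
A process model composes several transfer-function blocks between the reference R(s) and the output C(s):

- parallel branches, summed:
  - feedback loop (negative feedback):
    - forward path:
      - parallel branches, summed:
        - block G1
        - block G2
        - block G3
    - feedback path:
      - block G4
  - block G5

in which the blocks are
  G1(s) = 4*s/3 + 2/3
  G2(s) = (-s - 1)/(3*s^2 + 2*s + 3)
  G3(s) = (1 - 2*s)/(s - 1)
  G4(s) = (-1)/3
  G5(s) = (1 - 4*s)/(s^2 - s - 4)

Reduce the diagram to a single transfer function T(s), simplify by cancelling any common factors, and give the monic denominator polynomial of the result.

The answer is s^6 - 55*s^5/12 + 34*s^3/3 + 11*s^2/3 + 91*s/12 - 11.

Reasoning:
[1] add G1, G2, G3 (parallel), giving (12*s^4 - 16*s^3 - 4*s^2 - 22*s + 6)/(9*s^3 - 3*s^2 + 3*s - 9)
[2] close the feedback loop around (G1+G2+G3), G4, giving (-36*s^4 + 48*s^3 + 12*s^2 + 66*s - 18)/(12*s^4 - 43*s^3 + 5*s^2 - 31*s + 33)
[3] parallel reduction of [(G1+G2+G3)/(1+(G1+G2+G3)*G4)], G5, giving (-36*s^6 + 36*s^5 + 292*s^4 - 201*s^3 - 3*s^2 - 409*s + 105)/(12*s^6 - 55*s^5 + 136*s^3 + 44*s^2 + 91*s - 132)
No further cancellation is possible in the step-3 result, so that is T(s). Its denominator becomes monic after dividing by the leading coefficient 12.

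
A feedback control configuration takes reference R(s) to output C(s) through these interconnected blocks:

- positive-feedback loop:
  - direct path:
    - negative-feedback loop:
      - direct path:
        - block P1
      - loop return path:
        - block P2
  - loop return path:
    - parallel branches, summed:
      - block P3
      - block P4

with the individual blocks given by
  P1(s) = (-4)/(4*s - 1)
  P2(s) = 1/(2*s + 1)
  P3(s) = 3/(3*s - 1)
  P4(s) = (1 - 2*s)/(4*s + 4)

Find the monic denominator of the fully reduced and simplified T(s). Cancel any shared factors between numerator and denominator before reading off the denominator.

Step 1: collapse the loop (P1 forward, P2 return) -> (-8*s - 4)/(8*s^2 + 2*s - 5)
Step 2: combine P3, P4 in parallel -> (-6*s^2 + 17*s + 11)/(12*s^2 + 8*s - 4)
Step 3: reduce the feedback loop with forward [P1/(1+P1*P2)] and return (P3+P4) -> (-24*s^3 - 28*s^2 + 4)/(24*s^4 + 10*s^3 + 9*s^2 + 27*s + 16)
Step 3 gives the fully reduced T(s), with no common factor left to cancel. The denominator's leading coefficient is 24, so divide each of its coefficients by 24 to get the monic form.

Hence the answer: s^4 + 5*s^3/12 + 3*s^2/8 + 9*s/8 + 2/3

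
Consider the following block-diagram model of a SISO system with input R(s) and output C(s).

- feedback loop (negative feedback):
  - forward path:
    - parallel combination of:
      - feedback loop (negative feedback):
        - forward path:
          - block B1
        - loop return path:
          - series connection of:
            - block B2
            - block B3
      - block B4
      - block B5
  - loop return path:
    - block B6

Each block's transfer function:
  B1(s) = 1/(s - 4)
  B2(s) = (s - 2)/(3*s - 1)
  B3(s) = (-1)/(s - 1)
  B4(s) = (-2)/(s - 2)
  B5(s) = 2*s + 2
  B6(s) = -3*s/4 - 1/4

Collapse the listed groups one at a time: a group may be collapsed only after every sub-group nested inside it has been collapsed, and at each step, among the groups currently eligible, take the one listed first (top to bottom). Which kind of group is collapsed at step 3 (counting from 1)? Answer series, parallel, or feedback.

Answer: parallel

Working:
(1) reduce the series chain B2, B3
(2) close the feedback loop around B1, (B2*B3)
(3) sum the parallel branches [B1/(1+B1*(B2*B3))], B4, B5
(4) apply the feedback formula to ([B1/(1+B1*(B2*B3))]+B4+B5), B6
So the answer for step 3 is parallel.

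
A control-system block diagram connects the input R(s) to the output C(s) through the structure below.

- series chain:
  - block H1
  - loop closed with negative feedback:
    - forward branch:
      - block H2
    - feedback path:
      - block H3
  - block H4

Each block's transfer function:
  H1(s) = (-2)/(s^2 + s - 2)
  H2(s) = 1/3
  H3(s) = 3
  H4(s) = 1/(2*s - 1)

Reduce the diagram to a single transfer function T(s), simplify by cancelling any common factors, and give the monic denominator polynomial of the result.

Reducing step by step:

(1) reduce the feedback loop with forward H2 and return H3: 1/6
(2) cascade H1, [H2/(1+H2*H3)], H4: (-1)/(6*s^3 + 3*s^2 - 15*s + 6)
No further cancellation is possible in the step-2 result, so that is T(s). Its denominator becomes monic after dividing by the leading coefficient 6.

Answer: s^3 + s^2/2 - 5*s/2 + 1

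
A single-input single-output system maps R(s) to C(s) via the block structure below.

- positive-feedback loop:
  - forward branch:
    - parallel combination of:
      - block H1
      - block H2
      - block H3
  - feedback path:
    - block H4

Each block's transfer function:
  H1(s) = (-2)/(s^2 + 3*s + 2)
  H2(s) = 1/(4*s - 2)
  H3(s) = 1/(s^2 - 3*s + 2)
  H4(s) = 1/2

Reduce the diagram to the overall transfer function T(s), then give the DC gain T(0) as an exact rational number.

Reducing step by step:

[1] combine H1, H2, H3 in parallel: (s^4 - 4*s^3 + 33*s^2 - 26*s + 8)/(4*s^5 - 2*s^4 - 20*s^3 + 10*s^2 + 16*s - 8)
[2] apply the feedback formula to (H1+H2+H3), H4: (2*s^4 - 8*s^3 + 66*s^2 - 52*s + 16)/(8*s^5 - 5*s^4 - 36*s^3 - 13*s^2 + 58*s - 24)
Evaluating the step-2 result (the overall T(s)) at s = 0 gives T(0) = 16/(-24) = -2/3.

Answer: -2/3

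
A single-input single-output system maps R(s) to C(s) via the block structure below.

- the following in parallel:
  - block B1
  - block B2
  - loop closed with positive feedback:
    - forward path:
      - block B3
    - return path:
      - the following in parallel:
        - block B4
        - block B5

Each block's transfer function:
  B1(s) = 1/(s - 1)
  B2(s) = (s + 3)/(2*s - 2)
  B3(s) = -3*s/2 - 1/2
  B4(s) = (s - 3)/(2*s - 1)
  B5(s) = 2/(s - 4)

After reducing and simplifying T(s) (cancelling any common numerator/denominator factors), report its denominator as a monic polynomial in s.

First reduce the diagram to T(s).

Step 1 - sum the parallel branches B4, B5; result (s^2 - 3*s + 10)/(2*s^2 - 9*s + 4)
Step 2 - reduce the feedback loop with forward B3 and return (B4+B5); result (-6*s^3 + 25*s^2 - 3*s - 4)/(3*s^3 - 4*s^2 + 9*s + 18)
Step 3 - combine B1, B2, [B3/(1-B3*(B4+B5))] in parallel; result (-9*s^4 + 73*s^3 - 67*s^2 + 61*s + 98)/(6*s^4 - 14*s^3 + 26*s^2 + 18*s - 36)
That last expression is T(s), already simplified. Scaling its denominator by 1/6 (the reciprocal of the leading coefficient) yields the monic denominator.

Answer: s^4 - 7*s^3/3 + 13*s^2/3 + 3*s - 6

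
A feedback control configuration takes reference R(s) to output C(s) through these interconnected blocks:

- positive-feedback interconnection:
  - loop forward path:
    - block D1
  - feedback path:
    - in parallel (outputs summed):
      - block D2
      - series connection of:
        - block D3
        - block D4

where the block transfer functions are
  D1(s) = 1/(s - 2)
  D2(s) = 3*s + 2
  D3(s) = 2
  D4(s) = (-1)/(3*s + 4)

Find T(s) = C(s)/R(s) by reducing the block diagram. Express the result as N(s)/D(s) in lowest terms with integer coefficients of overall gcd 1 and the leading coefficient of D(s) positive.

1. series reduction of D3, D4: (-2)/(3*s + 4)
2. combine D2, (D3*D4) in parallel: (9*s^2 + 18*s + 6)/(3*s + 4)
3. apply the feedback formula to D1, (D2+(D3*D4)) - this is the overall T(s), already in the required normalized form

Answer: (-3*s - 4)/(6*s^2 + 20*s + 14)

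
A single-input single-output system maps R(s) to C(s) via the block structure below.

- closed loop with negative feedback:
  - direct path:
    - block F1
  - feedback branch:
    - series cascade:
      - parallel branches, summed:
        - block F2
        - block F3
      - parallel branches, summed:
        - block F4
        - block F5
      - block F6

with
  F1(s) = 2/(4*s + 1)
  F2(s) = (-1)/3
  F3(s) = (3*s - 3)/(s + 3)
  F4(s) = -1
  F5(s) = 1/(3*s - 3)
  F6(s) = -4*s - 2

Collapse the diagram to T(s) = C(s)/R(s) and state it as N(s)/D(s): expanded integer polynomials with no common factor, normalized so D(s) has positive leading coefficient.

Answer: (18*s^2 + 36*s - 54)/(228*s^3 - 367*s^2 + 22*s + 165)

Working:
Step 1. sum the parallel branches F2, F3, giving (8*s - 12)/(3*s + 9)
Step 2. reduce the parallel group F4, F5, giving (4 - 3*s)/(3*s - 3)
Step 3. combine (F2+F3), (F4+F5), F6 in series, giving (96*s^3 - 224*s^2 + 56*s + 96)/(9*s^2 + 18*s - 27)
Step 4. feedback reduction of F1, ((F2+F3)*(F4+F5)*F6): this yields T(s), and no further normalization is needed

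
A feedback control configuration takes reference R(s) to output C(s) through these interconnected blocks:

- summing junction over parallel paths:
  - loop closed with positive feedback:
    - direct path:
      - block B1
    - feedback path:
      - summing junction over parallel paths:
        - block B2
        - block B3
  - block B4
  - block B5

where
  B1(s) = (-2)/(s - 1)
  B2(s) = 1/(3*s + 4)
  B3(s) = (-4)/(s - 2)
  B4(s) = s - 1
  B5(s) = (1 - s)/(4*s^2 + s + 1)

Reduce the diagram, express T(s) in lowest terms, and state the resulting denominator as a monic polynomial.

The answer is s^5 - 17*s^4/12 - 19*s^3/2 - 145*s^2/12 - 14*s/3 - 7/3.

Reasoning:
1. parallel reduction of B2, B3 -> (-11*s - 18)/(3*s^2 - 2*s - 8)
2. feedback reduction of B1, (B2+B3) -> (-6*s^2 + 4*s + 16)/(3*s^3 - 5*s^2 - 28*s - 28)
3. sum the parallel branches [B1/(1-B1*(B2+B3))], B4, B5 -> (12*s^6 - 29*s^5 - 124*s^4 - 13*s^3 + 174*s^2 + 48*s + 16)/(12*s^5 - 17*s^4 - 114*s^3 - 145*s^2 - 56*s - 28)
T(s) is the step-3 result (common factors already cancelled). Leading coefficient of the denominator: 12. Divide through by 12 for the monic polynomial.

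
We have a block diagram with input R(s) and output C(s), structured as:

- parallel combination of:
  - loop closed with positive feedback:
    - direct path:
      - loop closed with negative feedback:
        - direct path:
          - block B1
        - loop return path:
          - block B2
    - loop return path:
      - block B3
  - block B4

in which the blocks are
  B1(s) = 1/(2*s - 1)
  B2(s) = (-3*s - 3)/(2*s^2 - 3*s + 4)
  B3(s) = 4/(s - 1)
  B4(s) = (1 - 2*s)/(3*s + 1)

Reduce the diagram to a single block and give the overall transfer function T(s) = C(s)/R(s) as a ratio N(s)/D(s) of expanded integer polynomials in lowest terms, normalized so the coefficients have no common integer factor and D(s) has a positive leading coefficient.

Step 1 - close the feedback loop around B1, B2 = (2*s^2 - 3*s + 4)/(4*s^3 - 8*s^2 + 8*s - 7)
Step 2 - collapse the loop ([B1/(1+B1*B2)] forward, B3 return) = (2*s^3 - 5*s^2 + 7*s - 4)/(4*s^4 - 12*s^3 + 8*s^2 - 3*s - 9)
Step 3 - combine [[B1/(1+B1*B2)]/(1-[B1/(1+B1*B2)]*B3)], B4 in parallel: this yields T(s), and no further normalization is needed

Therefore the answer is (-8*s^5 + 34*s^4 - 41*s^3 + 30*s^2 + 10*s - 13)/(12*s^5 - 32*s^4 + 12*s^3 - s^2 - 30*s - 9).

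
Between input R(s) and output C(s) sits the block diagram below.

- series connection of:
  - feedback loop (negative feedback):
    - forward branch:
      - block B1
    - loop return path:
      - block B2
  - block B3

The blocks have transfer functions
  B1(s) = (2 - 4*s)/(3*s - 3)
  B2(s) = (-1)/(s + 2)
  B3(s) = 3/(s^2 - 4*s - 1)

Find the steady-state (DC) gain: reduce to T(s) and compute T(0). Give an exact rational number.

Step 1. close the feedback loop around B1, B2: (-4*s^2 - 6*s + 4)/(3*s^2 + 7*s - 8)
Step 2. multiply [B1/(1+B1*B2)], B3 (series): (-12*s^2 - 18*s + 12)/(3*s^4 - 5*s^3 - 39*s^2 + 25*s + 8)
The step-2 result is T(s). Setting s = 0: T(0) = 12/8 = 3/2.

Hence the answer: 3/2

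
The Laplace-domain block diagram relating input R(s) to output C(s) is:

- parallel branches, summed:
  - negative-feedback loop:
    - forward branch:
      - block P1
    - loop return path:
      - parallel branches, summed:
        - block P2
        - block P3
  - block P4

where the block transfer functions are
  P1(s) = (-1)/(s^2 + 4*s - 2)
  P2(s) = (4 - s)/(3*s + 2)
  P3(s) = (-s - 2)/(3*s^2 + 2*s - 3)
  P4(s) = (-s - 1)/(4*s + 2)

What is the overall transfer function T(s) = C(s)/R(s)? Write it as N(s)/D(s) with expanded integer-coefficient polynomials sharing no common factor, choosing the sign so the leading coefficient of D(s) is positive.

1. add P2, P3 (parallel) = (-3*s^3 + 7*s^2 + 3*s - 16)/(9*s^3 + 12*s^2 - 5*s - 6)
2. apply the feedback formula to P1, (P2+P3) = (-9*s^3 - 12*s^2 + 5*s + 6)/(9*s^5 + 48*s^4 + 28*s^3 - 57*s^2 - 17*s + 28)
3. combine [P1/(1+P1*(P2+P3))], P4 in parallel: this yields T(s), and no further normalization is needed

Answer: (-9*s^6 - 57*s^5 - 112*s^4 - 37*s^3 + 70*s^2 + 23*s - 16)/(36*s^6 + 210*s^5 + 208*s^4 - 172*s^3 - 182*s^2 + 78*s + 56)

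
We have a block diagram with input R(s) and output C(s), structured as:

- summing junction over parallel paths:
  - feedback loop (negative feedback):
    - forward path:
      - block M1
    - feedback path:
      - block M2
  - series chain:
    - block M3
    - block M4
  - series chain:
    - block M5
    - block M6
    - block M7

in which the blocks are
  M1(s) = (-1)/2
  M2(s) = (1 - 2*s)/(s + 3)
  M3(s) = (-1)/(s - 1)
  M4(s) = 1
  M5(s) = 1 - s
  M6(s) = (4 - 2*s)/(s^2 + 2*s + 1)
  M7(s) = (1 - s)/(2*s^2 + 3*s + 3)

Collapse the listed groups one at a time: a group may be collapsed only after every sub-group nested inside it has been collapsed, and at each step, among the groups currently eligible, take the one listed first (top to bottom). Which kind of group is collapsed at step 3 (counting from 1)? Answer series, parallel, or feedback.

The answer is series.

Reasoning:
1. apply the feedback formula to M1, M2
2. cascade M3, M4
3. series reduction of M5, M6, M7
4. reduce the parallel group [M1/(1+M1*M2)], (M3*M4), (M5*M6*M7)
Step 3 collapses a series group.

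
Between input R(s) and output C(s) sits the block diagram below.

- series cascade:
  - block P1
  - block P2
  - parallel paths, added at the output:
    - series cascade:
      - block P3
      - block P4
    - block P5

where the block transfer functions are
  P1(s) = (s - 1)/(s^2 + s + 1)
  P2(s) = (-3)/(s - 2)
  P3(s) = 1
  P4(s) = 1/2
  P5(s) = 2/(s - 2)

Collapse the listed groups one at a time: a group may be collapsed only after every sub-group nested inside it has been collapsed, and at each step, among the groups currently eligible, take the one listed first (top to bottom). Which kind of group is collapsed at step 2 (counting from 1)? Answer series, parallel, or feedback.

Step 1: series reduction of P3, P4
Step 2: add (P3*P4), P5 (parallel)
Step 3: multiply P1, P2, ((P3*P4)+P5) (series)
So the answer for step 2 is parallel.

Therefore the answer is parallel.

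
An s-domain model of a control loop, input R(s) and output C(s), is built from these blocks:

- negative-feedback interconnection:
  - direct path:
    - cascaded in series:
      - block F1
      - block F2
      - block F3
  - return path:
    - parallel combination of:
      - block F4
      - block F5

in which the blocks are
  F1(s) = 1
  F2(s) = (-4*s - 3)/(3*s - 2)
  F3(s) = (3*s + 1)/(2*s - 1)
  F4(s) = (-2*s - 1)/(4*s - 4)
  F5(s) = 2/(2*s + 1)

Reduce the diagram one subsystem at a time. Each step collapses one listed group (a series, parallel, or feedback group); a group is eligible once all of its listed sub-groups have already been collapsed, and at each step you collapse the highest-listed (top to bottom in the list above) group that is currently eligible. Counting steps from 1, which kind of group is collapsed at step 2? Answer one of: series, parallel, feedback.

(1) cascade F1, F2, F3
(2) parallel reduction of F4, F5
(3) close the feedback loop around (F1*F2*F3), (F4+F5)
Step 2 collapses a parallel group.

Therefore the answer is parallel.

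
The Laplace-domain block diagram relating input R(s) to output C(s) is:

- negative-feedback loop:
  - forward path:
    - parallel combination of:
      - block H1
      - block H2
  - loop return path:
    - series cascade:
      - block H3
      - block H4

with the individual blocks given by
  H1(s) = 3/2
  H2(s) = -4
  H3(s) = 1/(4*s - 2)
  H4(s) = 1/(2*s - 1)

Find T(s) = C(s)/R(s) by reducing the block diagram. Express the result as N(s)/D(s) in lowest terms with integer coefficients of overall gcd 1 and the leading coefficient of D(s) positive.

First reduce the diagram to T(s).

(1) sum the parallel branches H1, H2 gives (-5)/2
(2) reduce the series chain H3, H4 gives 1/(8*s^2 - 8*s + 2)
(3) reduce the feedback loop with forward (H1+H2) and return (H3*H4), giving the overall T(s)

Answer: (-40*s^2 + 40*s - 10)/(16*s^2 - 16*s - 1)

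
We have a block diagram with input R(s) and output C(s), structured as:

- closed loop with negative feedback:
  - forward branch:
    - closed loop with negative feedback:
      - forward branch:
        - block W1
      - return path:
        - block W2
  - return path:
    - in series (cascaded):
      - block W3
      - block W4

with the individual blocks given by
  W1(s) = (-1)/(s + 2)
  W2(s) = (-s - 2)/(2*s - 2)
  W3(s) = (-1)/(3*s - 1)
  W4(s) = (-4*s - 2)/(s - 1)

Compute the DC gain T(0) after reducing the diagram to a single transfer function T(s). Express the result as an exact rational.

Step 1: close the feedback loop around W1, W2, giving (2 - 2*s)/(2*s^2 + 3*s - 2)
Step 2: reduce the series chain W3, W4, giving (4*s + 2)/(3*s^2 - 4*s + 1)
Step 3: reduce the feedback loop with forward [W1/(1+W1*W2)] and return (W3*W4), giving (-6*s^2 + 8*s - 2)/(6*s^3 + 7*s^2 - 17*s - 2)
That last expression is T(s); at s = 0 only the constant terms survive, so T(0) = -2/(-2) = 1.

Final answer: 1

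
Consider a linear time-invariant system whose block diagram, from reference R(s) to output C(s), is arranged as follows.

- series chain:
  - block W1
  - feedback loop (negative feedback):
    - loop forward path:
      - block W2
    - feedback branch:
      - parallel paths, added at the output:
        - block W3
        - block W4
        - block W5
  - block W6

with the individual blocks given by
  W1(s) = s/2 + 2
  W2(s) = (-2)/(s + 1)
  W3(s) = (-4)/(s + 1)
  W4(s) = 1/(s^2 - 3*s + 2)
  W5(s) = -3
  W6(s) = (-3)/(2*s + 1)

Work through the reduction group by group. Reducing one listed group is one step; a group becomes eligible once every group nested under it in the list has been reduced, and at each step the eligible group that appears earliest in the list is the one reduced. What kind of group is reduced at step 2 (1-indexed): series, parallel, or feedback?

1. reduce the parallel group W3, W4, W5
2. reduce the feedback loop with forward W2 and return (W3+W4+W5)
3. cascade W1, [W2/(1+W2*(W3+W4+W5))], W6
The group at step 2 is a feedback group.

Final answer: feedback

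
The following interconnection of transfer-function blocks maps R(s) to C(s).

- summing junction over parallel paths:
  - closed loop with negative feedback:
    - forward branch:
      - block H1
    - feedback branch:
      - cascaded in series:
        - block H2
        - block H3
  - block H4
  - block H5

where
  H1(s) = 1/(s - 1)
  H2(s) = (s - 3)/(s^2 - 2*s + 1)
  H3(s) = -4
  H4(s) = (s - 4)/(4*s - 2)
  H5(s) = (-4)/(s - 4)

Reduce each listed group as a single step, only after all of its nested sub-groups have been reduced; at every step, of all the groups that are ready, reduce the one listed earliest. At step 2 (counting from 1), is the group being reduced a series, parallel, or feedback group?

Step 1 - reduce the series chain H2, H3
Step 2 - feedback reduction of H1, (H2*H3)
Step 3 - parallel reduction of [H1/(1+H1*(H2*H3))], H4, H5
Step 2: feedback.

Hence the answer: feedback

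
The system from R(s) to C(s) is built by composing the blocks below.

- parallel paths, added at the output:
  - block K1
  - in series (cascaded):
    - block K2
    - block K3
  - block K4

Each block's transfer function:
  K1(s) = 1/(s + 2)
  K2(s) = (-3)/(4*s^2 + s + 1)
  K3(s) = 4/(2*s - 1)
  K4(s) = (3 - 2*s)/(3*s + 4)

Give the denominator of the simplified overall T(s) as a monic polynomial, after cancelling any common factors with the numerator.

Reducing step by step:

Step 1: combine K2, K3 in series; result (-12)/(8*s^3 - 2*s^2 + s - 1)
Step 2: add K1, (K2*K3), K4 (parallel); result (-16*s^5 + 20*s^4 + 74*s^3 - 52*s^2 - 112*s - 106)/(24*s^5 + 74*s^4 + 47*s^3 - 9*s^2 - 2*s - 8)
T(s) is the step-2 result (common factors already cancelled). Leading coefficient of the denominator: 24. Divide through by 24 for the monic polynomial.

Answer: s^5 + 37*s^4/12 + 47*s^3/24 - 3*s^2/8 - s/12 - 1/3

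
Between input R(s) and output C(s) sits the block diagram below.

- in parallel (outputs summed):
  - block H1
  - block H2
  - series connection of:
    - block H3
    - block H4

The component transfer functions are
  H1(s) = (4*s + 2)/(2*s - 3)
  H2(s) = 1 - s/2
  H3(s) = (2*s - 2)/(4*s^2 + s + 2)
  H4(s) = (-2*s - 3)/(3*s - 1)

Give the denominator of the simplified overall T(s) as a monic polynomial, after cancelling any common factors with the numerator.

Step 1. multiply H3, H4 (series): (-4*s^2 - 2*s + 6)/(12*s^3 - s^2 + 5*s - 2)
Step 2. combine H1, H2, (H3*H4) in parallel: (-24*s^5 + 182*s^4 - 65*s^3 + 97*s^2 - 4*s - 32)/(48*s^4 - 76*s^3 + 26*s^2 - 38*s + 12)
No further cancellation is possible in the step-2 result, so that is T(s). Its denominator becomes monic after dividing by the leading coefficient 48.

Final answer: s^4 - 19*s^3/12 + 13*s^2/24 - 19*s/24 + 1/4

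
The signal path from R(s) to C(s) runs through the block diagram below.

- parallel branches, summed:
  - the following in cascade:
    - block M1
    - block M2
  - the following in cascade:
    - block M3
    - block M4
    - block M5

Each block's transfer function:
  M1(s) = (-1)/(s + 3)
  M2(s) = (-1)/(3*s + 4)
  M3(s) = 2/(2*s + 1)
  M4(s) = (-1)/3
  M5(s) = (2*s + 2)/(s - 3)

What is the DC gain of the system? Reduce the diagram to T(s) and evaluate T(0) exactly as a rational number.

Step 1: cascade M1, M2; result 1/(3*s^2 + 13*s + 12)
Step 2: multiply M3, M4, M5 (series); result (-4*s - 4)/(6*s^2 - 15*s - 9)
Step 3: combine (M1*M2), (M3*M4*M5) in parallel; result (-12*s^3 - 58*s^2 - 115*s - 57)/(18*s^4 + 33*s^3 - 150*s^2 - 297*s - 108)
Evaluating the step-3 result (the overall T(s)) at s = 0 gives T(0) = -57/(-108) = 19/36.

Therefore the answer is 19/36.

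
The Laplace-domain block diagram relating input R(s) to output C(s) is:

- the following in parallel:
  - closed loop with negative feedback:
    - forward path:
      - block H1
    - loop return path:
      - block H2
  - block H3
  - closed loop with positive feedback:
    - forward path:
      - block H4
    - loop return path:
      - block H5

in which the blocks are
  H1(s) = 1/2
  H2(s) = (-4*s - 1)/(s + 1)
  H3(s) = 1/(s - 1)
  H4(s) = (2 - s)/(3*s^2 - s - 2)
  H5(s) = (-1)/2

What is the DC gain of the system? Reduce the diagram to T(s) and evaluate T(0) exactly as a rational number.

Reducing step by step:

Step 1. close the feedback loop around H1, H2 = (-s - 1)/(2*s - 1)
Step 2. feedback reduction of H4, H5 = (4 - 2*s)/(6*s^2 - 3*s - 2)
Step 3. reduce the parallel group [H1/(1+H1*H2)], H3, [H4/(1-H4*H5)] = (-6*s^4 + 11*s^3 + 10*s^2 - 18*s + 4)/(12*s^4 - 24*s^3 + 11*s^2 + 3*s - 2)
Evaluating the step-3 result (the overall T(s)) at s = 0 gives T(0) = 4/(-2) = -2.

Answer: -2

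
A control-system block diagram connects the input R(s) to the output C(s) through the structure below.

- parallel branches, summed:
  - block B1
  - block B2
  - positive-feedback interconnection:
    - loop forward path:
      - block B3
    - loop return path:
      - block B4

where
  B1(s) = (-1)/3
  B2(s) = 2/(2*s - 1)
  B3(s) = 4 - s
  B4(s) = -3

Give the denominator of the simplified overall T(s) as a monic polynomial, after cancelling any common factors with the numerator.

First reduce the diagram to T(s).

1. close the feedback loop around B3, B4 -> (s - 4)/(3*s - 13)
2. combine B1, B2, [B3/(1-B3*B4)] in parallel -> (20*s - 79)/(18*s^2 - 87*s + 39)
That last expression is T(s), already simplified. Scaling its denominator by 1/18 (the reciprocal of the leading coefficient) yields the monic denominator.

Answer: s^2 - 29*s/6 + 13/6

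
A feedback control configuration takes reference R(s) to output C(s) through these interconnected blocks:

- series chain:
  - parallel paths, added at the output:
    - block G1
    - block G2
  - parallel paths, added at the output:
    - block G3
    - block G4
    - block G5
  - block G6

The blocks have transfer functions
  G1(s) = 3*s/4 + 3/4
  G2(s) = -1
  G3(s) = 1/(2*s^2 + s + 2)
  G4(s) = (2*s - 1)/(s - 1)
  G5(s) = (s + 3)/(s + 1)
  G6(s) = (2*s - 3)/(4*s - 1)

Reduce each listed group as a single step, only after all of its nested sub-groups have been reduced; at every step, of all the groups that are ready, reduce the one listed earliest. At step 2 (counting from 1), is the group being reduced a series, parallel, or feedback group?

Reducing step by step:

1. add G1, G2 (parallel)
2. parallel reduction of G3, G4, G5
3. reduce the series chain (G1+G2), (G3+G4+G5), G6
So the answer for step 2 is parallel.

Answer: parallel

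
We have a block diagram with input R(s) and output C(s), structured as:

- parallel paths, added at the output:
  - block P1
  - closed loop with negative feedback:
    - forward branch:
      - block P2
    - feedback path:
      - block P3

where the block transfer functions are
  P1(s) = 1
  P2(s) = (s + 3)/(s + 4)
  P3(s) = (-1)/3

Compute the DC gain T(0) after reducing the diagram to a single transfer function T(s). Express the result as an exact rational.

[1] feedback reduction of P2, P3 gives (3*s + 9)/(2*s + 9)
[2] reduce the parallel group P1, [P2/(1+P2*P3)] gives (5*s + 18)/(2*s + 9)
Step 2 gives the overall T(s). Then T(0) = 18/9 = 2.

Hence the answer: 2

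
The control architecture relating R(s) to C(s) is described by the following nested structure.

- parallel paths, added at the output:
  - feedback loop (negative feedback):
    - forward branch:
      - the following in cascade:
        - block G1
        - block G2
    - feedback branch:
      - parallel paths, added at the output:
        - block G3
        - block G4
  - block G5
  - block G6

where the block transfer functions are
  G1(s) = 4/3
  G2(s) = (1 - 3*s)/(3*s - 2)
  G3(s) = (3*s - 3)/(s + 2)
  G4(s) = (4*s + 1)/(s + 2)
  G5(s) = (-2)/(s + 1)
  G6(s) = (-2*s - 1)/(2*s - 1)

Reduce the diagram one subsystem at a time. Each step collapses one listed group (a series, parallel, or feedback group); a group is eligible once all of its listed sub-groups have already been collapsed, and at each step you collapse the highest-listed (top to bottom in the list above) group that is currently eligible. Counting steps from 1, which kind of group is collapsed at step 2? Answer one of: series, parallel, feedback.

1. multiply G1, G2 (series)
2. combine G3, G4 in parallel
3. feedback reduction of (G1*G2), (G3+G4)
4. parallel reduction of [(G1*G2)/(1+(G1*G2)*(G3+G4))], G5, G6
At step 2 the group reduced is parallel.

Hence the answer: parallel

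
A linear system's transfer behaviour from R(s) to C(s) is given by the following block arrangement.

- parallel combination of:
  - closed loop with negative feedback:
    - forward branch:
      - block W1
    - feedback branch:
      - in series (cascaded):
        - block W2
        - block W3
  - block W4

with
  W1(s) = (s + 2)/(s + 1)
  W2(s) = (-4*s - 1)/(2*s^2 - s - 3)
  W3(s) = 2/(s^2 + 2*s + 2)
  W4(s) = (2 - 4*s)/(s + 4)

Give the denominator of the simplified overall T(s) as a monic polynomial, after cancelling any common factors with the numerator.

Step 1: multiply W2, W3 (series); result (-8*s - 2)/(2*s^4 + 3*s^3 - s^2 - 8*s - 6)
Step 2: reduce the feedback loop with forward W1 and return (W2*W3); result (2*s^5 + 7*s^4 + 5*s^3 - 10*s^2 - 22*s - 12)/(2*s^5 + 5*s^4 + 2*s^3 - 17*s^2 - 32*s - 10)
Step 3: parallel reduction of [W1/(1+W1*(W2*W3))], W4; result (-6*s^6 - s^5 + 35*s^4 + 82*s^3 + 32*s^2 - 124*s - 68)/(2*s^6 + 13*s^5 + 22*s^4 - 9*s^3 - 100*s^2 - 138*s - 40)
No further cancellation is possible in the step-3 result, so that is T(s). Its denominator becomes monic after dividing by the leading coefficient 2.

Hence the answer: s^6 + 13*s^5/2 + 11*s^4 - 9*s^3/2 - 50*s^2 - 69*s - 20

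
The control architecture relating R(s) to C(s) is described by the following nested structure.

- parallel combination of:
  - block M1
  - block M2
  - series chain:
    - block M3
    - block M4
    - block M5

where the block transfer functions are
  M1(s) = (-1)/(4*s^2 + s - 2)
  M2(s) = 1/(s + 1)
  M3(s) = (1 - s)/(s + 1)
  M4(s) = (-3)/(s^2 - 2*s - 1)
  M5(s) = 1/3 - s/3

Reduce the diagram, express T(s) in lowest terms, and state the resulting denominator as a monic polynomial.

Step 1 - combine M3, M4, M5 in series -> (-s^2 + 2*s - 1)/(s^3 - s^2 - 3*s - 1)
Step 2 - reduce the parallel group M1, M2, (M3*M4*M5) -> (-s^3 - 7*s^2 + s + 5)/(4*s^5 - 3*s^4 - 15*s^3 - 5*s^2 + 5*s + 2)
No further cancellation is possible in the step-2 result, so that is T(s). Its denominator becomes monic after dividing by the leading coefficient 4.

Final answer: s^5 - 3*s^4/4 - 15*s^3/4 - 5*s^2/4 + 5*s/4 + 1/2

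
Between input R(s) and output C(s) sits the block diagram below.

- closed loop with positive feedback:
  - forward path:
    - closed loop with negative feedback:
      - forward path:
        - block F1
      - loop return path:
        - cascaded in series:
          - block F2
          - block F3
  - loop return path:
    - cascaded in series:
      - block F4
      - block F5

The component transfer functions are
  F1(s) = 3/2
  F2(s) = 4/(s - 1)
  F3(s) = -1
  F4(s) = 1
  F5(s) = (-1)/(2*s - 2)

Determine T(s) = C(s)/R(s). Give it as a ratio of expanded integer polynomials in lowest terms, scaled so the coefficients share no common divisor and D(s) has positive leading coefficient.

Step 1 - reduce the series chain F2, F3 -> (-4)/(s - 1)
Step 2 - apply the feedback formula to F1, (F2*F3) -> (3*s - 3)/(2*s - 14)
Step 3 - combine F4, F5 in series -> (-1)/(2*s - 2)
Step 4 - collapse the loop ([F1/(1+F1*(F2*F3))] forward, (F4*F5) return) - this is the overall T(s), already in the required normalized form

Hence the answer: (6*s - 6)/(4*s - 25)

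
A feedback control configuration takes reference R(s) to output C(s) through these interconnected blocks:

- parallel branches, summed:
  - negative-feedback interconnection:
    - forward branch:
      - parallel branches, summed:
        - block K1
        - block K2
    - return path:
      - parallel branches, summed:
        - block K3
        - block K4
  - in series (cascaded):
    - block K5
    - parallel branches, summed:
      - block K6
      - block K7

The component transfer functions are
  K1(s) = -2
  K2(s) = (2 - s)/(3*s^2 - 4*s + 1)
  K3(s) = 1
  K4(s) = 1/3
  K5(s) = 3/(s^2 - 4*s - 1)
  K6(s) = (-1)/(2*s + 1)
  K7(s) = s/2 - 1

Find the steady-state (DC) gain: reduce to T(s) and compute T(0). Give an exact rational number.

Step 1. combine K1, K2 in parallel: (-6*s^2 + 7*s)/(3*s^2 - 4*s + 1)
Step 2. reduce the parallel group K3, K4: 4/3
Step 3. collapse the loop ((K1+K2) forward, (K3+K4) return): (18*s^2 - 21*s)/(15*s^2 - 16*s - 3)
Step 4. combine K6, K7 in parallel: (2*s^2 - 3*s - 4)/(4*s + 2)
Step 5. series reduction of K5, (K6+K7): (6*s^2 - 9*s - 12)/(4*s^3 - 14*s^2 - 12*s - 2)
Step 6. combine [(K1+K2)/(1+(K1+K2)*(K3+K4))], (K5*(K6+K7)) in parallel: (72*s^5 - 246*s^4 - 153*s^3 + 162*s^2 + 261*s + 36)/(60*s^5 - 274*s^4 + 32*s^3 + 204*s^2 + 68*s + 6)
That last expression is T(s); at s = 0 only the constant terms survive, so T(0) = 36/6 = 6.

Answer: 6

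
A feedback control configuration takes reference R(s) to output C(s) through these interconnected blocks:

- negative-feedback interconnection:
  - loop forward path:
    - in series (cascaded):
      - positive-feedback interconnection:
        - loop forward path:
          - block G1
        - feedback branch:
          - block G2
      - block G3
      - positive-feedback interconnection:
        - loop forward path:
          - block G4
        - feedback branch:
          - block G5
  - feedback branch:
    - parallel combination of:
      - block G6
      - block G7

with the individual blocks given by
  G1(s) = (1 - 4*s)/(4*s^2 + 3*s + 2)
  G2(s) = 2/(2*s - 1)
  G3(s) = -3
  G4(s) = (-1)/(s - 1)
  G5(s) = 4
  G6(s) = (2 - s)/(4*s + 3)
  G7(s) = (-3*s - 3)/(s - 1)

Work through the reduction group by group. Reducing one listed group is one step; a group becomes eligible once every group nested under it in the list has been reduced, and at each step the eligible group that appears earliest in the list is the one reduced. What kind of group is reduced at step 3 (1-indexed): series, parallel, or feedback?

1. close the feedback loop around G1, G2
2. feedback reduction of G4, G5
3. cascade [G1/(1-G1*G2)], G3, [G4/(1-G4*G5)]
4. combine G6, G7 in parallel
5. feedback reduction of ([G1/(1-G1*G2)]*G3*[G4/(1-G4*G5)]), (G6+G7)
Step 3: series.

Therefore the answer is series.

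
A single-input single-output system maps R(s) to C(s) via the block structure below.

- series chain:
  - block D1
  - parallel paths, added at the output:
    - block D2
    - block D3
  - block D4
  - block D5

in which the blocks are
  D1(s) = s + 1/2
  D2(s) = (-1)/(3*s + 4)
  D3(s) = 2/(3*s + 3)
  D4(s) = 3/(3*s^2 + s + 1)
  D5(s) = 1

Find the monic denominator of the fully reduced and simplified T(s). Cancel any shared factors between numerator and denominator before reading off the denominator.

First reduce the diagram to T(s).

1. parallel reduction of D2, D3: (3*s + 5)/(9*s^2 + 21*s + 12)
2. multiply D1, (D2+D3), D4, D5 (series): (6*s^2 + 13*s + 5)/(18*s^4 + 48*s^3 + 44*s^2 + 22*s + 8)
Step 2 gives the fully reduced T(s), with no common factor left to cancel. The denominator's leading coefficient is 18, so divide each of its coefficients by 18 to get the monic form.

Answer: s^4 + 8*s^3/3 + 22*s^2/9 + 11*s/9 + 4/9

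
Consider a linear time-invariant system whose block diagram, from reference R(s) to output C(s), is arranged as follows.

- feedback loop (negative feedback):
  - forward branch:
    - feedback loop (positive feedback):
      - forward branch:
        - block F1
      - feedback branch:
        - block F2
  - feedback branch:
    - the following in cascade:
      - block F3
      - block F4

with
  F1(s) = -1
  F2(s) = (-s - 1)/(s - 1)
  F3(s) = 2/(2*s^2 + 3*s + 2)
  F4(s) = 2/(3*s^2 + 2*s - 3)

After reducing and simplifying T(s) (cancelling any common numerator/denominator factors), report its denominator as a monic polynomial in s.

Reducing step by step:

Step 1 - collapse the loop (F1 forward, F2 return); result s/2 - 1/2
Step 2 - multiply F3, F4 (series); result 4/(6*s^4 + 13*s^3 + 6*s^2 - 5*s - 6)
Step 3 - feedback reduction of [F1/(1-F1*F2)], (F3*F4); result (6*s^5 + 7*s^4 - 7*s^3 - 11*s^2 - s + 6)/(12*s^4 + 26*s^3 + 12*s^2 - 6*s - 16)
T(s) is the step-3 result (common factors already cancelled). Leading coefficient of the denominator: 12. Divide through by 12 for the monic polynomial.

Answer: s^4 + 13*s^3/6 + s^2 - s/2 - 4/3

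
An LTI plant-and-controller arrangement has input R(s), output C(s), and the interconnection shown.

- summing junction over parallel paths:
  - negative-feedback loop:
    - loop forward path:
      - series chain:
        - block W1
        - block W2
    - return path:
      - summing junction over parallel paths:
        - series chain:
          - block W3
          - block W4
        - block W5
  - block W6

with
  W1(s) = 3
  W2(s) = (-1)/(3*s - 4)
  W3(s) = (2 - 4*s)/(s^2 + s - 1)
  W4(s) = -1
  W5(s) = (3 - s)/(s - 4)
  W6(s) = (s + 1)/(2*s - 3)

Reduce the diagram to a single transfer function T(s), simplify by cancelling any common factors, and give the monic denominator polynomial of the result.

Reducing step by step:

Step 1. cascade W1, W2 = (-3)/(3*s - 4)
Step 2. cascade W3, W4 = (4*s - 2)/(s^2 + s - 1)
Step 3. sum the parallel branches (W3*W4), W5 = (-s^3 + 6*s^2 - 14*s + 5)/(s^3 - 3*s^2 - 5*s + 4)
Step 4. feedback reduction of (W1*W2), ((W3*W4)+W5) = (-3*s^3 + 9*s^2 + 15*s - 12)/(3*s^4 - 10*s^3 - 21*s^2 + 74*s - 31)
Step 5. reduce the parallel group [(W1*W2)/(1+(W1*W2)*((W3*W4)+W5))], W6 = (3*s^5 - 13*s^4 - 4*s^3 + 56*s^2 - 26*s + 5)/(6*s^5 - 29*s^4 - 12*s^3 + 211*s^2 - 284*s + 93)
That last expression is T(s), already simplified. Scaling its denominator by 1/6 (the reciprocal of the leading coefficient) yields the monic denominator.

Answer: s^5 - 29*s^4/6 - 2*s^3 + 211*s^2/6 - 142*s/3 + 31/2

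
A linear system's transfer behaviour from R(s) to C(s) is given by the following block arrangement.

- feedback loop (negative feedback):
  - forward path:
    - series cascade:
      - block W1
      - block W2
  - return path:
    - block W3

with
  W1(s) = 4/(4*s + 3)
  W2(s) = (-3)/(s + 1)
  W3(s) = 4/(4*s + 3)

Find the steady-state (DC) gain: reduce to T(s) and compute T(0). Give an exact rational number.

Answer: 12/13

Working:
Step 1. combine W1, W2 in series gives (-12)/(4*s^2 + 7*s + 3)
Step 2. feedback reduction of (W1*W2), W3 gives (-48*s - 36)/(16*s^3 + 40*s^2 + 33*s - 39)
The step-2 result is T(s). Setting s = 0: T(0) = -36/(-39) = 12/13.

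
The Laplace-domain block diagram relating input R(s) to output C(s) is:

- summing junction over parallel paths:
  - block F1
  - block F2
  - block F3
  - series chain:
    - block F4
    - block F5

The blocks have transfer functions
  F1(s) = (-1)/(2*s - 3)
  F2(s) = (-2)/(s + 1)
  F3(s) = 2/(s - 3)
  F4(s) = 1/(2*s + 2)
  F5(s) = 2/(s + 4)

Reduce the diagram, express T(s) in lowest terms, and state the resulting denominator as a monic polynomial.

Step 1: multiply F4, F5 (series); result 1/(s^2 + 5*s + 4)
Step 2: parallel reduction of F1, F2, F3, (F4*F5); result (-s^3 + 16*s^2 + 42*s - 75)/(2*s^4 + s^3 - 28*s^2 + 9*s + 36)
No further cancellation is possible in the step-2 result, so that is T(s). Its denominator becomes monic after dividing by the leading coefficient 2.

Hence the answer: s^4 + s^3/2 - 14*s^2 + 9*s/2 + 18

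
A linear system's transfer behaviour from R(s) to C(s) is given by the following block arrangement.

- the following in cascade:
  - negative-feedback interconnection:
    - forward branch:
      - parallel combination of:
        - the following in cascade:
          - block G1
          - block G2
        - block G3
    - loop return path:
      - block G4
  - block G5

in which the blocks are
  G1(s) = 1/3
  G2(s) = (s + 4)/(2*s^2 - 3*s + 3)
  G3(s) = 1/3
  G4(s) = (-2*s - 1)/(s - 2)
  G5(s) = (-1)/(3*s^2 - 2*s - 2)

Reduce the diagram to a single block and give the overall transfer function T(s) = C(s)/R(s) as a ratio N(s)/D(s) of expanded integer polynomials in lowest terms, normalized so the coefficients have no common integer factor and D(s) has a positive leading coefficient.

First reduce the diagram to T(s).

Step 1 - reduce the series chain G1, G2, giving (s + 4)/(6*s^2 - 9*s + 9)
Step 2 - reduce the parallel group (G1*G2), G3, giving (2*s^2 - 2*s + 7)/(6*s^2 - 9*s + 9)
Step 3 - apply the feedback formula to ((G1*G2)+G3), G4, giving (2*s^3 - 6*s^2 + 11*s - 14)/(2*s^3 - 19*s^2 + 15*s - 25)
Step 4 - series reduction of [((G1*G2)+G3)/(1+((G1*G2)+G3)*G4)], G5: this yields T(s), and no further normalization is needed

Answer: (-2*s^3 + 6*s^2 - 11*s + 14)/(6*s^5 - 61*s^4 + 79*s^3 - 67*s^2 + 20*s + 50)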